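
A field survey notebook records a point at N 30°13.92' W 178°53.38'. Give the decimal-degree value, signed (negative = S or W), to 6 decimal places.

30.232000, -178.889667

Lat: 13.92′ = 0.232000°; total 30.2320000
N ⇒ keep positive
Longitude: 53.38′ = 0.889667°; total 178.8896667
W → negative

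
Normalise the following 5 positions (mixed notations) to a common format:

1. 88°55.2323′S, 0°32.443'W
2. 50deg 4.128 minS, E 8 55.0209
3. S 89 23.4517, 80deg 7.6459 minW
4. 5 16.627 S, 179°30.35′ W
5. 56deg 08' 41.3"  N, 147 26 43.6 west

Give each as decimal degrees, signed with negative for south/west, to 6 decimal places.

Point 1:
  Lat: 88 + 55.2323/60 = 88.9205383
  hemisphere S, so the sign is −
  Longitude: 32.443′ = 0.540717°; total 0.5407167
  W ⇒ negate
Point 2:
  φ: 50 + 4.128/60 = 50.0688000
  S ⇒ negate
  Longitude: 8 + 55.0209/60 = 8.9170150
  E ⇒ keep positive
Point 3:
  Lat: 89 + 23.4517/60 = 89.3908617
  S ⇒ negate
  λ: 80 + 7.6459/60 = 80.1274317
  hemisphere W, so the sign is −
Point 4:
  Latitude: 16.627′ = 0.277117°; total 5.2771167
  S ⇒ negate
  λ: 30.35′ = 0.505833°; total 179.5058333
  W ⇒ negate
Point 5:
  φ: 56 + 8/60 + 41.3/3600 = 56.1448056
  N → positive
  Longitude: 26′ + 43.6″ = 26.72667′; 147 + 26.72667/60 = 147.4454444
  W ⇒ negate

1. -88.920538, -0.540717
2. -50.068800, 8.917015
3. -89.390862, -80.127432
4. -5.277117, -179.505833
5. 56.144806, -147.445444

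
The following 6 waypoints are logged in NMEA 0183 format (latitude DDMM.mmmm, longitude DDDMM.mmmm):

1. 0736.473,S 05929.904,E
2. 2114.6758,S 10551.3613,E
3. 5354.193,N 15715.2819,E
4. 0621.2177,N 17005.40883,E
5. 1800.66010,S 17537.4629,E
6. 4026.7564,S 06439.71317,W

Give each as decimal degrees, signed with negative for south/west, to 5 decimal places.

1. -7.60788, 59.49840
2. -21.24460, 105.85602
3. 53.90322, 157.25470
4. 6.35363, 170.09015
5. -18.01100, 175.62438
6. -40.44594, -64.66189

Point 1:
  Latitude: degrees = first 2 digits = 7, minutes = 36.473; 7 + 36.473/60 = 7.607883
  S ⇒ negate
  Longitude: degrees = first 3 digits = 59, minutes = 29.904; 59 + 29.904/60 = 59.498400
  E → positive
Point 2:
  Latitude: degrees = first 2 digits = 21, minutes = 14.6758; 21 + 14.6758/60 = 21.244597
  S ⇒ negate
  Longitude: split at 3 digits → 105° and 51.3613′; 105 + 51.3613/60 = 105.856022
  E ⇒ keep positive
Point 3:
  φ: split at 2 digits → 53° and 54.193′; 53 + 54.193/60 = 53.903217
  N ⇒ keep positive
  λ: split at 3 digits → 157° and 15.2819′; 157 + 15.2819/60 = 157.254698
  E ⇒ keep positive
Point 4:
  Lat: degrees = first 2 digits = 6, minutes = 21.2177; 6 + 21.2177/60 = 6.353628
  N ⇒ keep positive
  λ: split at 3 digits → 170° and 5.40883′; 170 + 5.40883/60 = 170.090147
  E ⇒ keep positive
Point 5:
  Latitude: split at 2 digits → 18° and 0.6601′; 18 + 0.6601/60 = 18.011002
  S → negative
  Lon: split at 3 digits → 175° and 37.4629′; 175 + 37.4629/60 = 175.624382
  E ⇒ keep positive
Point 6:
  φ: degrees = first 2 digits = 40, minutes = 26.7564; 40 + 26.7564/60 = 40.445940
  hemisphere S, so the sign is −
  λ: split at 3 digits → 064° and 39.71317′; 64 + 39.71317/60 = 64.661886
  W → negative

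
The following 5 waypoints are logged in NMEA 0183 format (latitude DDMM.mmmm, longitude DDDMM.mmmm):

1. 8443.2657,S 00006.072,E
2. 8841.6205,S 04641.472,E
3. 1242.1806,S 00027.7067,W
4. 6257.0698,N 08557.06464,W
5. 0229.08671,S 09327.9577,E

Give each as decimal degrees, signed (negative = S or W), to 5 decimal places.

Point 1:
  Lat: degrees = first 2 digits = 84, minutes = 43.2657; 84 + 43.2657/60 = 84.721095
  hemisphere S, so the sign is −
  λ: split at 3 digits → 000° and 6.072′; 0 + 6.072/60 = 0.101200
  E → positive
Point 2:
  Latitude: split at 2 digits → 88° and 41.6205′; 88 + 41.6205/60 = 88.693675
  S → negative
  λ: degrees = first 3 digits = 46, minutes = 41.472; 46 + 41.472/60 = 46.691200
  E → positive
Point 3:
  Lat: degrees = first 2 digits = 12, minutes = 42.1806; 12 + 42.1806/60 = 12.703010
  S → negative
  Longitude: split at 3 digits → 000° and 27.7067′; 0 + 27.7067/60 = 0.461778
  W ⇒ negate
Point 4:
  Lat: degrees = first 2 digits = 62, minutes = 57.0698; 62 + 57.0698/60 = 62.951163
  N ⇒ keep positive
  Longitude: degrees = first 3 digits = 85, minutes = 57.06464; 85 + 57.06464/60 = 85.951077
  W ⇒ negate
Point 5:
  Lat: split at 2 digits → 02° and 29.08671′; 2 + 29.08671/60 = 2.484779
  S ⇒ negate
  λ: split at 3 digits → 093° and 27.9577′; 93 + 27.9577/60 = 93.465962
  E → positive

1. -84.72110, 0.10120
2. -88.69368, 46.69120
3. -12.70301, -0.46178
4. 62.95116, -85.95108
5. -2.48478, 93.46596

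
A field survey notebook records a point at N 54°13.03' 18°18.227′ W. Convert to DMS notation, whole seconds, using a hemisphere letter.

54°13′2″ N, 18°18′14″ W

φ: 13.03000′ → 13′ and 0.03000 × 60 = 1.80″
Longitude: fractional minutes 0.22700 × 60 = 13.62″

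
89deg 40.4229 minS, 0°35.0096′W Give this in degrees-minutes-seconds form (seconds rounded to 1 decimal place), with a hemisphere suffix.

89°40′25.4″ S, 0°35′0.6″ W

Latitude: fractional minutes 0.42290 × 60 = 25.374″
Lon: 35.00960′ → 35′ and 0.00960 × 60 = 0.576″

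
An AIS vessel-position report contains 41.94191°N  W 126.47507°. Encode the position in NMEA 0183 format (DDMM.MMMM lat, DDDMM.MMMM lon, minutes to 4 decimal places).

4156.5146,N / 12628.5042,W

φ: fractional part 0.941910 → 56.514600 minutes
Lon: minutes = (126.475070 − 126) × 60 = 28.504200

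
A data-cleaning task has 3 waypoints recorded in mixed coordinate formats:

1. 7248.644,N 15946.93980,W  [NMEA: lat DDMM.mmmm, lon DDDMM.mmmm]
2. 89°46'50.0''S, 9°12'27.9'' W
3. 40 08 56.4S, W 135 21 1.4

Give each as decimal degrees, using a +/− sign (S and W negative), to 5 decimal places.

Point 1:
  φ: degrees = first 2 digits = 72, minutes = 48.644; 72 + 48.644/60 = 72.810733
  N ⇒ keep positive
  λ: split at 3 digits → 159° and 46.9398′; 159 + 46.9398/60 = 159.782330
  hemisphere W, so the sign is −
Point 2:
  φ: 89° + 46/60 + 50/3600 = 89 + 0.766667 + 0.013889 = 89.780556
  S → negative
  λ: 9° + 12/60 + 27.9/3600 = 9 + 0.200000 + 0.007750 = 9.207750
  W → negative
Point 3:
  Latitude: 40 + 8/60 + 56.4/3600 = 40.149000
  S ⇒ negate
  λ: 135 + 21/60 + 1.4/3600 = 135.350389
  W → negative

1. 72.81073, -159.78233
2. -89.78056, -9.20775
3. -40.14900, -135.35039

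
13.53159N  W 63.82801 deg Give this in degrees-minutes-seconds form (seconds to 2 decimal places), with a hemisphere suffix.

Lat: whole degrees 13; 31.89540′ → 31′ and 53.7240″
Longitude: 0.828010 × 60 = 49.68060′ → 49′, remainder × 60 = 40.8360″

13°31′53.72″ N, 63°49′40.84″ W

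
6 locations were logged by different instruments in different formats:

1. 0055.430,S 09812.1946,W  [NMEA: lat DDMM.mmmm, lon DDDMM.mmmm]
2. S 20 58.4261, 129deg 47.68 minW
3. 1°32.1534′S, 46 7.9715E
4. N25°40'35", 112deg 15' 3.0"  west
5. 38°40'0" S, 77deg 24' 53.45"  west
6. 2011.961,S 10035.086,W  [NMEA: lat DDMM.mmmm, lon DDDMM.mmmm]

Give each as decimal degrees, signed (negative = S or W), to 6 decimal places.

Point 1:
  φ: degrees = first 2 digits = 0, minutes = 55.43; 0 + 55.43/60 = 0.9238333
  S ⇒ negate
  Lon: degrees = first 3 digits = 98, minutes = 12.1946; 98 + 12.1946/60 = 98.2032433
  W → negative
Point 2:
  Lat: 58.4261′ = 0.973768°; total 20.9737683
  S ⇒ negate
  λ: 47.68′ = 0.794667°; total 129.7946667
  W → negative
Point 3:
  Latitude: 1 + 32.1534/60 = 1.5358900
  S → negative
  Lon: 7.9715′ = 0.132858°; total 46.1328583
  E → positive
Point 4:
  φ: 40′ + 35″ = 40.58333′; 25 + 40.58333/60 = 25.6763889
  N → positive
  Longitude: 112° + 15/60 + 3/3600 = 112 + 0.250000 + 0.000833 = 112.2508333
  W ⇒ negate
Point 5:
  Latitude: 38 + 40/60 + 0/3600 = 38.6666667
  S ⇒ negate
  λ: 77 + 24/60 + 53.45/3600 = 77.4148472
  hemisphere W, so the sign is −
Point 6:
  φ: split at 2 digits → 20° and 11.961′; 20 + 11.961/60 = 20.1993500
  S → negative
  λ: split at 3 digits → 100° and 35.086′; 100 + 35.086/60 = 100.5847667
  W → negative

1. -0.923833, -98.203243
2. -20.973768, -129.794667
3. -1.535890, 46.132858
4. 25.676389, -112.250833
5. -38.666667, -77.414847
6. -20.199350, -100.584767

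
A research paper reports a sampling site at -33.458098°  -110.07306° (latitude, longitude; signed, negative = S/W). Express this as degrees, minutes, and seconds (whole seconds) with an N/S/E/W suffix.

Latitude is negative → S; |value| = 33.458098
Lat: whole degrees 33; 27.48588′ → 27′ and 29.15″
Longitude is negative → W; |value| = 110.073060
λ: 0.073060 × 60 = 4.38360′ → 4′, remainder × 60 = 23.02″

33°27′29″ S, 110°04′23″ W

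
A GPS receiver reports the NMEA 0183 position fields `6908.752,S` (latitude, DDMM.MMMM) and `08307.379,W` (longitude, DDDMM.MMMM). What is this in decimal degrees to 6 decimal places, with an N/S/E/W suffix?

69.145867° S, 83.122983° W

Lat: split at 2 digits → 69° and 8.752′; 69 + 8.752/60 = 69.1458667
Longitude: split at 3 digits → 083° and 7.379′; 83 + 7.379/60 = 83.1229833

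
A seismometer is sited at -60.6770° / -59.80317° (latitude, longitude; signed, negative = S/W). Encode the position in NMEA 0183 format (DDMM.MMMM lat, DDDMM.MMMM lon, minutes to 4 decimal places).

Latitude is negative → S; |value| = 60.677000
φ: fractional part 0.677000 → 40.620000 minutes
Longitude is negative → W; |value| = 59.803170
Lon: fractional part 0.803170 → 48.190200 minutes

6040.6200,S / 05948.1902,W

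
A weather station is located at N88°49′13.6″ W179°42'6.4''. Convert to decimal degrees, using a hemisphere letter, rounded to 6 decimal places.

88.820444° N, 179.701778° W

Latitude: 88 + 49/60 + 13.6/3600 = 88.8204444
Longitude: 179 + 42/60 + 6.4/3600 = 179.7017778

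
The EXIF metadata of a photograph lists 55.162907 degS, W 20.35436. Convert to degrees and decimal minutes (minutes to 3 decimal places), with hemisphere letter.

55° 9.774′ S, 20° 21.262′ W

φ: minutes = (55.162907 − 55) × 60 = 9.77442
λ: minutes = (20.354360 − 20) × 60 = 21.26160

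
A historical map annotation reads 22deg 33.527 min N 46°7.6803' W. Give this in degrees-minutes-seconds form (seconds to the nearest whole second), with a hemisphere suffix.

22°33′32″ N, 46°07′41″ W

Lat: fractional minutes 0.52700 × 60 = 31.62″
Longitude: fractional minutes 0.68030 × 60 = 40.82″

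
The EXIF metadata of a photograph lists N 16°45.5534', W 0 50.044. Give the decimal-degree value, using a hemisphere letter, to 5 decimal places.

Latitude: 45.5534′ = 0.759223°; total 16.759223
Longitude: 50.044′ = 0.834067°; total 0.834067

16.75922° N, 0.83407° W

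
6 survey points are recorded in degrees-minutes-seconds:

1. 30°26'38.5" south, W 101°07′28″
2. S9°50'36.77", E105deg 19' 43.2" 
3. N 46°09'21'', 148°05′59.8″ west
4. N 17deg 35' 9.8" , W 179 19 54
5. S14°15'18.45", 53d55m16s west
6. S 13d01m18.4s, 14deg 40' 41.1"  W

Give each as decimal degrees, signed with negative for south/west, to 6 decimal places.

Point 1:
  φ: 26′ + 38.5″ = 26.64167′; 30 + 26.64167/60 = 30.4440278
  S → negative
  Longitude: 101° + 7/60 + 28/3600 = 101 + 0.116667 + 0.007778 = 101.1244444
  W ⇒ negate
Point 2:
  φ: 9° + 50/60 + 36.77/3600 = 9 + 0.833333 + 0.010214 = 9.8435472
  hemisphere S, so the sign is −
  Longitude: 105° + 19/60 + 43.2/3600 = 105 + 0.316667 + 0.012000 = 105.3286667
  E ⇒ keep positive
Point 3:
  φ: 9′ + 21″ = 9.35000′; 46 + 9.35000/60 = 46.1558333
  N → positive
  λ: 148° + 5/60 + 59.8/3600 = 148 + 0.083333 + 0.016611 = 148.0999444
  hemisphere W, so the sign is −
Point 4:
  Latitude: 17° + 35/60 + 9.8/3600 = 17 + 0.583333 + 0.002722 = 17.5860556
  N → positive
  Longitude: 179° + 19/60 + 54/3600 = 179 + 0.316667 + 0.015000 = 179.3316667
  W → negative
Point 5:
  φ: 14° + 15/60 + 18.45/3600 = 14 + 0.250000 + 0.005125 = 14.2551250
  S → negative
  Longitude: 53 + 55/60 + 16/3600 = 53.9211111
  W ⇒ negate
Point 6:
  Lat: 1′ + 18.4″ = 1.30667′; 13 + 1.30667/60 = 13.0217778
  hemisphere S, so the sign is −
  Longitude: 14° + 40/60 + 41.1/3600 = 14 + 0.666667 + 0.011417 = 14.6780833
  hemisphere W, so the sign is −

1. -30.444028, -101.124444
2. -9.843547, 105.328667
3. 46.155833, -148.099944
4. 17.586056, -179.331667
5. -14.255125, -53.921111
6. -13.021778, -14.678083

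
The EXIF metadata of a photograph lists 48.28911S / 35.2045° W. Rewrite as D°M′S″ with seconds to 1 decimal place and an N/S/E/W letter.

48°17′20.8″ S, 35°12′16.2″ W

φ: 0.289110° → 17.34660′; 0.34660 × 60 = 20.796″
λ: 0.204500 × 60 = 12.27000′ → 12′, remainder × 60 = 16.200″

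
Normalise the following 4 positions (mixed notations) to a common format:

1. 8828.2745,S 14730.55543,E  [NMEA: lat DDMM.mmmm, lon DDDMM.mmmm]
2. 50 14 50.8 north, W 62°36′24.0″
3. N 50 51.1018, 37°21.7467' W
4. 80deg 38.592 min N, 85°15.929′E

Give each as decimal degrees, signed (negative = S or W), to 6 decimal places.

Point 1:
  φ: split at 2 digits → 88° and 28.2745′; 88 + 28.2745/60 = 88.4712417
  hemisphere S, so the sign is −
  Longitude: degrees = first 3 digits = 147, minutes = 30.55543; 147 + 30.55543/60 = 147.5092572
  E → positive
Point 2:
  φ: 50° + 14/60 + 50.8/3600 = 50 + 0.233333 + 0.014111 = 50.2474444
  N → positive
  λ: 36′ + 24″ = 36.40000′; 62 + 36.40000/60 = 62.6066667
  W → negative
Point 3:
  φ: 50 + 51.1018/60 = 50.8516967
  N → positive
  Lon: 21.7467′ = 0.362445°; total 37.3624450
  W → negative
Point 4:
  Latitude: 38.592′ = 0.643200°; total 80.6432000
  N → positive
  Lon: 85 + 15.929/60 = 85.2654833
  E → positive

1. -88.471242, 147.509257
2. 50.247444, -62.606667
3. 50.851697, -37.362445
4. 80.643200, 85.265483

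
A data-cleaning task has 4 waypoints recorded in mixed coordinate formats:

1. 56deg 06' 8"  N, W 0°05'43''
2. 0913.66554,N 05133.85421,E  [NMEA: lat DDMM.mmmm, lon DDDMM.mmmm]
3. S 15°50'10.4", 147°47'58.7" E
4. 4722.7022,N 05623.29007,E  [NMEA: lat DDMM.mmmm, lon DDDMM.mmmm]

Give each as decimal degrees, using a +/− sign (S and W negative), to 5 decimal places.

1. 56.10222, -0.09528
2. 9.22776, 51.56424
3. -15.83622, 147.79964
4. 47.37837, 56.38817

Point 1:
  φ: 56° + 6/60 + 8/3600 = 56 + 0.100000 + 0.002222 = 56.102222
  N → positive
  Longitude: 0° + 5/60 + 43/3600 = 0 + 0.083333 + 0.011944 = 0.095278
  W → negative
Point 2:
  φ: split at 2 digits → 09° and 13.66554′; 9 + 13.66554/60 = 9.227759
  N → positive
  Lon: degrees = first 3 digits = 51, minutes = 33.85421; 51 + 33.85421/60 = 51.564237
  E ⇒ keep positive
Point 3:
  φ: 50′ + 10.4″ = 50.17333′; 15 + 50.17333/60 = 15.836222
  S → negative
  λ: 147° + 47/60 + 58.7/3600 = 147 + 0.783333 + 0.016306 = 147.799639
  E ⇒ keep positive
Point 4:
  Latitude: degrees = first 2 digits = 47, minutes = 22.7022; 47 + 22.7022/60 = 47.378370
  N → positive
  λ: split at 3 digits → 056° and 23.29007′; 56 + 23.29007/60 = 56.388168
  E → positive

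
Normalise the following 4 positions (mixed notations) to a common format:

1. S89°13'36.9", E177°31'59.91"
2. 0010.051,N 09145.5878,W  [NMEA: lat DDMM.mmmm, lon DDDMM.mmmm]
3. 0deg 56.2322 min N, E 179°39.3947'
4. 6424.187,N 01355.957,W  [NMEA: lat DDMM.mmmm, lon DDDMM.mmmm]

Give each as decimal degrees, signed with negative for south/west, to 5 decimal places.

1. -89.22692, 177.53331
2. 0.16752, -91.75980
3. 0.93720, 179.65658
4. 64.40312, -13.93262

Point 1:
  Lat: 89° + 13/60 + 36.9/3600 = 89 + 0.216667 + 0.010250 = 89.226917
  S → negative
  λ: 177 + 31/60 + 59.91/3600 = 177.533308
  E → positive
Point 2:
  Lat: degrees = first 2 digits = 0, minutes = 10.051; 0 + 10.051/60 = 0.167517
  N → positive
  λ: split at 3 digits → 091° and 45.5878′; 91 + 45.5878/60 = 91.759797
  hemisphere W, so the sign is −
Point 3:
  φ: 56.2322′ = 0.937203°; total 0.937203
  N → positive
  Lon: 179 + 39.3947/60 = 179.656578
  E → positive
Point 4:
  Latitude: degrees = first 2 digits = 64, minutes = 24.187; 64 + 24.187/60 = 64.403117
  N ⇒ keep positive
  Longitude: split at 3 digits → 013° and 55.957′; 13 + 55.957/60 = 13.932617
  W ⇒ negate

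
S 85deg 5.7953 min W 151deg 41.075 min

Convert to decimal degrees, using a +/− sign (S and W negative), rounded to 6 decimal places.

Latitude: 85 + 5.7953/60 = 85.0965883
S ⇒ negate
Longitude: 41.075′ = 0.684583°; total 151.6845833
W → negative

-85.096588, -151.684583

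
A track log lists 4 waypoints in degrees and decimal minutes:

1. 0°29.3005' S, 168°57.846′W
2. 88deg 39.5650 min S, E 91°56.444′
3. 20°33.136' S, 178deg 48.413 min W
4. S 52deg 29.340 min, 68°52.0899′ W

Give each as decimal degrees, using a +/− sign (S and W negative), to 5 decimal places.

Point 1:
  φ: 0 + 29.3005/60 = 0.488342
  hemisphere S, so the sign is −
  λ: 57.846′ = 0.964100°; total 168.964100
  W ⇒ negate
Point 2:
  Lat: 39.565′ = 0.659417°; total 88.659417
  S → negative
  λ: 91 + 56.444/60 = 91.940733
  E → positive
Point 3:
  Lat: 20 + 33.136/60 = 20.552267
  hemisphere S, so the sign is −
  λ: 178 + 48.413/60 = 178.806883
  hemisphere W, so the sign is −
Point 4:
  Latitude: 52 + 29.34/60 = 52.489000
  S → negative
  λ: 52.0899′ = 0.868165°; total 68.868165
  W → negative

1. -0.48834, -168.96410
2. -88.65942, 91.94073
3. -20.55227, -178.80688
4. -52.48900, -68.86817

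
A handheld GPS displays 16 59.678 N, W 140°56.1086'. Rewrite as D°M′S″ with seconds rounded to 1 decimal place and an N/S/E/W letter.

φ: 59.67800′ → 59′ and 0.67800 × 60 = 40.680″
λ: 56.10860′ → 56′ and 0.10860 × 60 = 6.516″

16°59′40.7″ N, 140°56′6.5″ W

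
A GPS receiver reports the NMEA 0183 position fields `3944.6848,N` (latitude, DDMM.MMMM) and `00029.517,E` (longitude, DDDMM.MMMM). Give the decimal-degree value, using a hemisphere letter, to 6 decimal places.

Latitude: degrees = first 2 digits = 39, minutes = 44.6848; 39 + 44.6848/60 = 39.7447467
Longitude: split at 3 digits → 000° and 29.517′; 0 + 29.517/60 = 0.4919500

39.744747° N, 0.491950° E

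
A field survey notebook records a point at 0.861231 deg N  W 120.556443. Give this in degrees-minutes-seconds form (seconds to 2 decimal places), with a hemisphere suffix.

Lat: 0.861231° → 51.67386′; 0.67386 × 60 = 40.4316″
Lon: 0.556443° → 33.38658′; 0.38658 × 60 = 23.1948″

0°51′40.43″ N, 120°33′23.19″ W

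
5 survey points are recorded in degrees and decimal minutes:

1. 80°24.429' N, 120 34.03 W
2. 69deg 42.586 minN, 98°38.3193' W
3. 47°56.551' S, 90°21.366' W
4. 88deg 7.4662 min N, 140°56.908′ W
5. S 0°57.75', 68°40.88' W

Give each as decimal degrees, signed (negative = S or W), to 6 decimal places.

Point 1:
  Lat: 24.429′ = 0.407150°; total 80.4071500
  N → positive
  Lon: 120 + 34.03/60 = 120.5671667
  hemisphere W, so the sign is −
Point 2:
  φ: 69 + 42.586/60 = 69.7097667
  N ⇒ keep positive
  λ: 38.3193′ = 0.638655°; total 98.6386550
  W ⇒ negate
Point 3:
  Latitude: 56.551′ = 0.942517°; total 47.9425167
  S → negative
  Longitude: 90 + 21.366/60 = 90.3561000
  W → negative
Point 4:
  Lat: 88 + 7.4662/60 = 88.1244367
  N ⇒ keep positive
  Longitude: 56.908′ = 0.948467°; total 140.9484667
  hemisphere W, so the sign is −
Point 5:
  Latitude: 0 + 57.75/60 = 0.9625000
  hemisphere S, so the sign is −
  λ: 40.88′ = 0.681333°; total 68.6813333
  hemisphere W, so the sign is −

1. 80.407150, -120.567167
2. 69.709767, -98.638655
3. -47.942517, -90.356100
4. 88.124437, -140.948467
5. -0.962500, -68.681333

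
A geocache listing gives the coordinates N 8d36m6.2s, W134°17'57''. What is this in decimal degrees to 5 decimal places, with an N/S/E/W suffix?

8.60172° N, 134.29917° W

φ: 8 + 36/60 + 6.2/3600 = 8.601722
Lon: 134° + 17/60 + 57/3600 = 134 + 0.283333 + 0.015833 = 134.299167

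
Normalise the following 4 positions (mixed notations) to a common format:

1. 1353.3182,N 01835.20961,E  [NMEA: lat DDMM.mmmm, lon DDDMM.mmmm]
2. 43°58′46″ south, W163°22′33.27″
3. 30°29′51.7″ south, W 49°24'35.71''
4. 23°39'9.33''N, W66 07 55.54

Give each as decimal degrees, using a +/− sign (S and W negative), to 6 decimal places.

Point 1:
  Latitude: split at 2 digits → 13° and 53.3182′; 13 + 53.3182/60 = 13.8886367
  N → positive
  Lon: split at 3 digits → 018° and 35.20961′; 18 + 35.20961/60 = 18.5868268
  E ⇒ keep positive
Point 2:
  Latitude: 43 + 58/60 + 46/3600 = 43.9794444
  hemisphere S, so the sign is −
  λ: 163 + 22/60 + 33.27/3600 = 163.3759083
  hemisphere W, so the sign is −
Point 3:
  φ: 30° + 29/60 + 51.7/3600 = 30 + 0.483333 + 0.014361 = 30.4976944
  hemisphere S, so the sign is −
  Lon: 24′ + 35.71″ = 24.59517′; 49 + 24.59517/60 = 49.4099194
  W → negative
Point 4:
  Lat: 39′ + 9.33″ = 39.15550′; 23 + 39.15550/60 = 23.6525917
  N → positive
  λ: 7′ + 55.54″ = 7.92567′; 66 + 7.92567/60 = 66.1320944
  W ⇒ negate

1. 13.888637, 18.586827
2. -43.979444, -163.375908
3. -30.497694, -49.409919
4. 23.652592, -66.132094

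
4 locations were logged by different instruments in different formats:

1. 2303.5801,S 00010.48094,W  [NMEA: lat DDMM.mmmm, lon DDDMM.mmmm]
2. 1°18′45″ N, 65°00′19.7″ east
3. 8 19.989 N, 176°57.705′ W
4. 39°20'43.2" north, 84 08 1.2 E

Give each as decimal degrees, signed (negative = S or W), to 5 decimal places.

Point 1:
  φ: split at 2 digits → 23° and 3.5801′; 23 + 3.5801/60 = 23.059668
  S ⇒ negate
  Lon: split at 3 digits → 000° and 10.48094′; 0 + 10.48094/60 = 0.174682
  W ⇒ negate
Point 2:
  Latitude: 1° + 18/60 + 45/3600 = 1 + 0.300000 + 0.012500 = 1.312500
  N → positive
  Lon: 65 + 0/60 + 19.7/3600 = 65.005472
  E ⇒ keep positive
Point 3:
  Lat: 19.989′ = 0.333150°; total 8.333150
  N → positive
  Lon: 57.705′ = 0.961750°; total 176.961750
  W → negative
Point 4:
  φ: 39 + 20/60 + 43.2/3600 = 39.345333
  N ⇒ keep positive
  λ: 8′ + 1.2″ = 8.02000′; 84 + 8.02000/60 = 84.133667
  E → positive

1. -23.05967, -0.17468
2. 1.31250, 65.00547
3. 8.33315, -176.96175
4. 39.34533, 84.13367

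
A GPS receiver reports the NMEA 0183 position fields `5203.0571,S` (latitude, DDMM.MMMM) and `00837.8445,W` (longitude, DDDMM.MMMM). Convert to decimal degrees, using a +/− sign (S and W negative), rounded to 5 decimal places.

-52.05095, -8.63074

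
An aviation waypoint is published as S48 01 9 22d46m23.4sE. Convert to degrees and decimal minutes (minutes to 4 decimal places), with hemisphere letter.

φ: 1 + 9/60 = 1.150000′
λ: seconds/60 = 0.39000; minutes = 46 + 0.39000 = 46.390000

48° 1.1500′ S, 22° 46.3900′ E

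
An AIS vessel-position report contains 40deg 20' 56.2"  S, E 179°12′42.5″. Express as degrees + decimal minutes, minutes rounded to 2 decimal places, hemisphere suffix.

40° 20.94′ S, 179° 12.71′ E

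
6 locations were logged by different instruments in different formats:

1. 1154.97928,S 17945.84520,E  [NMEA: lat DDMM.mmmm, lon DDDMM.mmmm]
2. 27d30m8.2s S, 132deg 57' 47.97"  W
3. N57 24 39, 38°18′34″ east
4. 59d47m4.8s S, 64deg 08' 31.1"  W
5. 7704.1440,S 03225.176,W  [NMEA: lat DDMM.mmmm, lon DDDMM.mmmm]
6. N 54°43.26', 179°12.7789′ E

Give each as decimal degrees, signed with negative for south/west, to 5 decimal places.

1. -11.91632, 179.76409
2. -27.50228, -132.96333
3. 57.41083, 38.30944
4. -59.78467, -64.14197
5. -77.06907, -32.41960
6. 54.72100, 179.21298

Point 1:
  Lat: split at 2 digits → 11° and 54.97928′; 11 + 54.97928/60 = 11.916321
  hemisphere S, so the sign is −
  Longitude: split at 3 digits → 179° and 45.8452′; 179 + 45.8452/60 = 179.764087
  E ⇒ keep positive
Point 2:
  Latitude: 30′ + 8.2″ = 30.13667′; 27 + 30.13667/60 = 27.502278
  hemisphere S, so the sign is −
  Lon: 57′ + 47.97″ = 57.79950′; 132 + 57.79950/60 = 132.963325
  W ⇒ negate
Point 3:
  φ: 57° + 24/60 + 39/3600 = 57 + 0.400000 + 0.010833 = 57.410833
  N → positive
  λ: 38 + 18/60 + 34/3600 = 38.309444
  E ⇒ keep positive
Point 4:
  Lat: 59 + 47/60 + 4.8/3600 = 59.784667
  hemisphere S, so the sign is −
  Lon: 64° + 8/60 + 31.1/3600 = 64 + 0.133333 + 0.008639 = 64.141972
  W → negative
Point 5:
  φ: degrees = first 2 digits = 77, minutes = 4.144; 77 + 4.144/60 = 77.069067
  S → negative
  Longitude: degrees = first 3 digits = 32, minutes = 25.176; 32 + 25.176/60 = 32.419600
  hemisphere W, so the sign is −
Point 6:
  φ: 54 + 43.26/60 = 54.721000
  N ⇒ keep positive
  Lon: 179 + 12.7789/60 = 179.212982
  E ⇒ keep positive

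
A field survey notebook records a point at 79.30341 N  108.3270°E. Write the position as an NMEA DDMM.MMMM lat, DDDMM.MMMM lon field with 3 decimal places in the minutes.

7918.205,N / 10819.620,E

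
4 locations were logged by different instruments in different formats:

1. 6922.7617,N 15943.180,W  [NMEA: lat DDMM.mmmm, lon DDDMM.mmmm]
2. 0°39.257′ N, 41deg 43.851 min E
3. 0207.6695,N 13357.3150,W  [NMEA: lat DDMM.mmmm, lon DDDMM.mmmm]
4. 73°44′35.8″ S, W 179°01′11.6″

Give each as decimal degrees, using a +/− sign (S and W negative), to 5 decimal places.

1. 69.37936, -159.71967
2. 0.65428, 41.73085
3. 2.12783, -133.95525
4. -73.74328, -179.01989

Point 1:
  φ: split at 2 digits → 69° and 22.7617′; 69 + 22.7617/60 = 69.379362
  N ⇒ keep positive
  Lon: degrees = first 3 digits = 159, minutes = 43.18; 159 + 43.18/60 = 159.719667
  W → negative
Point 2:
  Lat: 0 + 39.257/60 = 0.654283
  N ⇒ keep positive
  Lon: 41 + 43.851/60 = 41.730850
  E → positive
Point 3:
  φ: degrees = first 2 digits = 2, minutes = 7.6695; 2 + 7.6695/60 = 2.127825
  N → positive
  Lon: split at 3 digits → 133° and 57.315′; 133 + 57.315/60 = 133.955250
  W → negative
Point 4:
  Latitude: 44′ + 35.8″ = 44.59667′; 73 + 44.59667/60 = 73.743278
  S → negative
  Longitude: 179° + 1/60 + 11.6/3600 = 179 + 0.016667 + 0.003222 = 179.019889
  hemisphere W, so the sign is −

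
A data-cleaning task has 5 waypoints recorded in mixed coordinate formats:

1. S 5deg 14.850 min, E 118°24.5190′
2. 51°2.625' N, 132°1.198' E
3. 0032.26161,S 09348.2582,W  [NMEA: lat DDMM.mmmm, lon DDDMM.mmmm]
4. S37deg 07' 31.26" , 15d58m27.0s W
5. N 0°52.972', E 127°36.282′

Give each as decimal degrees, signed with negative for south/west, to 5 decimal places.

1. -5.24750, 118.40865
2. 51.04375, 132.01997
3. -0.53769, -93.80430
4. -37.12535, -15.97417
5. 0.88287, 127.60470

Point 1:
  φ: 5 + 14.85/60 = 5.247500
  hemisphere S, so the sign is −
  λ: 24.519′ = 0.408650°; total 118.408650
  E ⇒ keep positive
Point 2:
  φ: 2.625′ = 0.043750°; total 51.043750
  N → positive
  Longitude: 132 + 1.198/60 = 132.019967
  E → positive
Point 3:
  φ: degrees = first 2 digits = 0, minutes = 32.26161; 0 + 32.26161/60 = 0.537694
  S → negative
  λ: split at 3 digits → 093° and 48.2582′; 93 + 48.2582/60 = 93.804303
  W → negative
Point 4:
  φ: 37° + 7/60 + 31.26/3600 = 37 + 0.116667 + 0.008683 = 37.125350
  hemisphere S, so the sign is −
  Lon: 15° + 58/60 + 27/3600 = 15 + 0.966667 + 0.007500 = 15.974167
  W → negative
Point 5:
  Latitude: 52.972′ = 0.882867°; total 0.882867
  N → positive
  λ: 36.282′ = 0.604700°; total 127.604700
  E → positive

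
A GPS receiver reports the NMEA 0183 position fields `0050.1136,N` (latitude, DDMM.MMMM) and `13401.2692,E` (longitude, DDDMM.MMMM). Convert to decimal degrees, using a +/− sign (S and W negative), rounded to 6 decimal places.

0.835227, 134.021153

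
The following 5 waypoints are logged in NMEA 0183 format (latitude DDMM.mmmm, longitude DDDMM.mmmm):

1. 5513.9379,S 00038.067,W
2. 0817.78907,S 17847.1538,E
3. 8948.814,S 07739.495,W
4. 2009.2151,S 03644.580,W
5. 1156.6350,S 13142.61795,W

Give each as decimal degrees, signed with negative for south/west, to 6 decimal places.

Point 1:
  φ: split at 2 digits → 55° and 13.9379′; 55 + 13.9379/60 = 55.2322983
  hemisphere S, so the sign is −
  Longitude: split at 3 digits → 000° and 38.067′; 0 + 38.067/60 = 0.6344500
  hemisphere W, so the sign is −
Point 2:
  Latitude: degrees = first 2 digits = 8, minutes = 17.78907; 8 + 17.78907/60 = 8.2964845
  S ⇒ negate
  Longitude: split at 3 digits → 178° and 47.1538′; 178 + 47.1538/60 = 178.7858967
  E ⇒ keep positive
Point 3:
  φ: degrees = first 2 digits = 89, minutes = 48.814; 89 + 48.814/60 = 89.8135667
  hemisphere S, so the sign is −
  Longitude: degrees = first 3 digits = 77, minutes = 39.495; 77 + 39.495/60 = 77.6582500
  W → negative
Point 4:
  Latitude: degrees = first 2 digits = 20, minutes = 9.2151; 20 + 9.2151/60 = 20.1535850
  S ⇒ negate
  Lon: degrees = first 3 digits = 36, minutes = 44.58; 36 + 44.58/60 = 36.7430000
  W → negative
Point 5:
  Latitude: degrees = first 2 digits = 11, minutes = 56.635; 11 + 56.635/60 = 11.9439167
  S ⇒ negate
  Longitude: split at 3 digits → 131° and 42.61795′; 131 + 42.61795/60 = 131.7102992
  W → negative

1. -55.232298, -0.634450
2. -8.296485, 178.785897
3. -89.813567, -77.658250
4. -20.153585, -36.743000
5. -11.943917, -131.710299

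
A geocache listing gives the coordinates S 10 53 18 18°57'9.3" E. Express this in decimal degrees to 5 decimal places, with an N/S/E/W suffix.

10.88833° S, 18.95258° E

Lat: 10° + 53/60 + 18/3600 = 10 + 0.883333 + 0.005000 = 10.888333
λ: 18 + 57/60 + 9.3/3600 = 18.952583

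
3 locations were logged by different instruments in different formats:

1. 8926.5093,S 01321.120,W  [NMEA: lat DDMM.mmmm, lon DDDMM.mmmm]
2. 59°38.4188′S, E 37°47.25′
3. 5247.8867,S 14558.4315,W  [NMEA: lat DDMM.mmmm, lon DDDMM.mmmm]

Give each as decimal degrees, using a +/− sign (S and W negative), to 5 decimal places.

1. -89.44182, -13.35200
2. -59.64031, 37.78750
3. -52.79811, -145.97386

Point 1:
  Lat: degrees = first 2 digits = 89, minutes = 26.5093; 89 + 26.5093/60 = 89.441822
  S → negative
  Longitude: split at 3 digits → 013° and 21.12′; 13 + 21.12/60 = 13.352000
  hemisphere W, so the sign is −
Point 2:
  φ: 38.4188′ = 0.640313°; total 59.640313
  hemisphere S, so the sign is −
  Longitude: 47.25′ = 0.787500°; total 37.787500
  E ⇒ keep positive
Point 3:
  Latitude: split at 2 digits → 52° and 47.8867′; 52 + 47.8867/60 = 52.798112
  hemisphere S, so the sign is −
  Longitude: degrees = first 3 digits = 145, minutes = 58.4315; 145 + 58.4315/60 = 145.973858
  W ⇒ negate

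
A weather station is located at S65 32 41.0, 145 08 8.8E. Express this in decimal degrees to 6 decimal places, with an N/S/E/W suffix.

φ: 65° + 32/60 + 41/3600 = 65 + 0.533333 + 0.011389 = 65.5447222
Lon: 8′ + 8.8″ = 8.14667′; 145 + 8.14667/60 = 145.1357778

65.544722° S, 145.135778° E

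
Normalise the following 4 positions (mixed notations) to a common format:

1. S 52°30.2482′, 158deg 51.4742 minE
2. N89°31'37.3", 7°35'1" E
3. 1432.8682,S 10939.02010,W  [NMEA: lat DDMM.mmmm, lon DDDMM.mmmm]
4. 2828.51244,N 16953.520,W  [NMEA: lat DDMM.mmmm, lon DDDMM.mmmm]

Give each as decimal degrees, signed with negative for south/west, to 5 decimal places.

1. -52.50414, 158.85790
2. 89.52703, 7.58361
3. -14.54780, -109.65034
4. 28.47521, -169.89200

Point 1:
  φ: 30.2482′ = 0.504137°; total 52.504137
  S → negative
  λ: 51.4742′ = 0.857903°; total 158.857903
  E ⇒ keep positive
Point 2:
  Latitude: 31′ + 37.3″ = 31.62167′; 89 + 31.62167/60 = 89.527028
  N ⇒ keep positive
  Lon: 35′ + 1″ = 35.01667′; 7 + 35.01667/60 = 7.583611
  E → positive
Point 3:
  Lat: split at 2 digits → 14° and 32.8682′; 14 + 32.8682/60 = 14.547803
  S → negative
  Lon: split at 3 digits → 109° and 39.0201′; 109 + 39.0201/60 = 109.650335
  W → negative
Point 4:
  φ: degrees = first 2 digits = 28, minutes = 28.51244; 28 + 28.51244/60 = 28.475207
  N → positive
  Longitude: split at 3 digits → 169° and 53.52′; 169 + 53.52/60 = 169.892000
  hemisphere W, so the sign is −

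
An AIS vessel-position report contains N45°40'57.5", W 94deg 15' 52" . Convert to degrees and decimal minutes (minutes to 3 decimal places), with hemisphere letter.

φ: seconds/60 = 0.95833; minutes = 40 + 0.95833 = 40.95833
Lon: seconds/60 = 0.86667; minutes = 15 + 0.86667 = 15.86667

45° 40.958′ N, 94° 15.867′ W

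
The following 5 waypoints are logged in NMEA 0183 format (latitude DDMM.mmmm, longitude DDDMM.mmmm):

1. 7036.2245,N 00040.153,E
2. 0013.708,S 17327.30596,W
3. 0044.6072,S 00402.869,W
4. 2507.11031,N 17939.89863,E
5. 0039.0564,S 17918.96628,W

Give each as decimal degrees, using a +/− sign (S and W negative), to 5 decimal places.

Point 1:
  φ: split at 2 digits → 70° and 36.2245′; 70 + 36.2245/60 = 70.603742
  N → positive
  Longitude: split at 3 digits → 000° and 40.153′; 0 + 40.153/60 = 0.669217
  E → positive
Point 2:
  Latitude: degrees = first 2 digits = 0, minutes = 13.708; 0 + 13.708/60 = 0.228467
  hemisphere S, so the sign is −
  λ: split at 3 digits → 173° and 27.30596′; 173 + 27.30596/60 = 173.455099
  W → negative
Point 3:
  φ: split at 2 digits → 00° and 44.6072′; 0 + 44.6072/60 = 0.743453
  S ⇒ negate
  Lon: degrees = first 3 digits = 4, minutes = 2.869; 4 + 2.869/60 = 4.047817
  W ⇒ negate
Point 4:
  Lat: split at 2 digits → 25° and 7.11031′; 25 + 7.11031/60 = 25.118505
  N → positive
  Lon: split at 3 digits → 179° and 39.89863′; 179 + 39.89863/60 = 179.664977
  E ⇒ keep positive
Point 5:
  φ: degrees = first 2 digits = 0, minutes = 39.0564; 0 + 39.0564/60 = 0.650940
  S ⇒ negate
  λ: degrees = first 3 digits = 179, minutes = 18.96628; 179 + 18.96628/60 = 179.316105
  hemisphere W, so the sign is −

1. 70.60374, 0.66922
2. -0.22847, -173.45510
3. -0.74345, -4.04782
4. 25.11851, 179.66498
5. -0.65094, -179.31610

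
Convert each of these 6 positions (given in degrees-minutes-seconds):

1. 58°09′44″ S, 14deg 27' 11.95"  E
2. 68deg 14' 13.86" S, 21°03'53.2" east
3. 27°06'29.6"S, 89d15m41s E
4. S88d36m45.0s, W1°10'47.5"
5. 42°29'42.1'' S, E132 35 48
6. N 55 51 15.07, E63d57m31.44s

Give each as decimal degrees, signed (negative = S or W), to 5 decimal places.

Point 1:
  Latitude: 58° + 9/60 + 44/3600 = 58 + 0.150000 + 0.012222 = 58.162222
  S ⇒ negate
  λ: 14 + 27/60 + 11.95/3600 = 14.453319
  E ⇒ keep positive
Point 2:
  Latitude: 68° + 14/60 + 13.86/3600 = 68 + 0.233333 + 0.003850 = 68.237183
  S → negative
  Longitude: 3′ + 53.2″ = 3.88667′; 21 + 3.88667/60 = 21.064778
  E → positive
Point 3:
  Latitude: 6′ + 29.6″ = 6.49333′; 27 + 6.49333/60 = 27.108222
  S → negative
  Lon: 89° + 15/60 + 41/3600 = 89 + 0.250000 + 0.011389 = 89.261389
  E ⇒ keep positive
Point 4:
  Latitude: 88° + 36/60 + 45/3600 = 88 + 0.600000 + 0.012500 = 88.612500
  S → negative
  λ: 10′ + 47.5″ = 10.79167′; 1 + 10.79167/60 = 1.179861
  W ⇒ negate
Point 5:
  φ: 42 + 29/60 + 42.1/3600 = 42.495028
  hemisphere S, so the sign is −
  Longitude: 35′ + 48″ = 35.80000′; 132 + 35.80000/60 = 132.596667
  E → positive
Point 6:
  Latitude: 55° + 51/60 + 15.07/3600 = 55 + 0.850000 + 0.004186 = 55.854186
  N → positive
  Longitude: 63° + 57/60 + 31.44/3600 = 63 + 0.950000 + 0.008733 = 63.958733
  E → positive

1. -58.16222, 14.45332
2. -68.23718, 21.06478
3. -27.10822, 89.26139
4. -88.61250, -1.17986
5. -42.49503, 132.59667
6. 55.85419, 63.95873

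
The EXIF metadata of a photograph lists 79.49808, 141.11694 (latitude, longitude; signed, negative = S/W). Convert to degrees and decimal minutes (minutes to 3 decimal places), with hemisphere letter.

Latitude: minutes = (79.498080 − 79) × 60 = 29.88480
Lon: 141° + 0.116940 × 60 = 141° 7.01640′

79° 29.885′ N, 141° 7.016′ E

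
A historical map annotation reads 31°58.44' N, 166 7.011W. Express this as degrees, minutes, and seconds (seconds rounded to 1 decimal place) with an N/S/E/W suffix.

Lat: fractional minutes 0.44000 × 60 = 26.400″
Lon: 7.01100′ → 7′ and 0.01100 × 60 = 0.660″

31°58′26.4″ N, 166°07′0.7″ W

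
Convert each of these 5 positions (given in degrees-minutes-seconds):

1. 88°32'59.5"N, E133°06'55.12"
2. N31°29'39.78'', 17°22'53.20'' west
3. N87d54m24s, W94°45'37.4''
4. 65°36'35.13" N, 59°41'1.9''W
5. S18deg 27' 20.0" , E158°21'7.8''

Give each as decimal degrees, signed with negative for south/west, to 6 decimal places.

1. 88.549861, 133.115311
2. 31.494383, -17.381444
3. 87.906667, -94.760389
4. 65.609758, -59.683861
5. -18.455556, 158.352167

Point 1:
  Latitude: 32′ + 59.5″ = 32.99167′; 88 + 32.99167/60 = 88.5498611
  N ⇒ keep positive
  Lon: 133 + 6/60 + 55.12/3600 = 133.1153111
  E → positive
Point 2:
  Latitude: 29′ + 39.78″ = 29.66300′; 31 + 29.66300/60 = 31.4943833
  N → positive
  Longitude: 17 + 22/60 + 53.2/3600 = 17.3814444
  hemisphere W, so the sign is −
Point 3:
  Latitude: 87° + 54/60 + 24/3600 = 87 + 0.900000 + 0.006667 = 87.9066667
  N → positive
  Lon: 45′ + 37.4″ = 45.62333′; 94 + 45.62333/60 = 94.7603889
  W → negative
Point 4:
  Lat: 65° + 36/60 + 35.13/3600 = 65 + 0.600000 + 0.009758 = 65.6097583
  N → positive
  Longitude: 41′ + 1.9″ = 41.03167′; 59 + 41.03167/60 = 59.6838611
  W ⇒ negate
Point 5:
  Lat: 27′ + 20″ = 27.33333′; 18 + 27.33333/60 = 18.4555556
  hemisphere S, so the sign is −
  Longitude: 158° + 21/60 + 7.8/3600 = 158 + 0.350000 + 0.002167 = 158.3521667
  E ⇒ keep positive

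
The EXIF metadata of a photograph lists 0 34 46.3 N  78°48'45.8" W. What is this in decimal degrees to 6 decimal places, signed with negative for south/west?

Latitude: 34′ + 46.3″ = 34.77167′; 0 + 34.77167/60 = 0.5795278
N → positive
Longitude: 78 + 48/60 + 45.8/3600 = 78.8127222
hemisphere W, so the sign is −

0.579528, -78.812722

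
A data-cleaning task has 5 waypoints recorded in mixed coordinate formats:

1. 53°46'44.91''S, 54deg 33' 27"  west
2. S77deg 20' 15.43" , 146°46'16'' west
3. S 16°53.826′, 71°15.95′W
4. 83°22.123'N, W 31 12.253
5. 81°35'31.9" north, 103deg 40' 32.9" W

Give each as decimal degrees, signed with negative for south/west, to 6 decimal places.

1. -53.779142, -54.557500
2. -77.337619, -146.771111
3. -16.897100, -71.265833
4. 83.368717, -31.204217
5. 81.592194, -103.675806

Point 1:
  φ: 53° + 46/60 + 44.91/3600 = 53 + 0.766667 + 0.012475 = 53.7791417
  S ⇒ negate
  Longitude: 33′ + 27″ = 33.45000′; 54 + 33.45000/60 = 54.5575000
  W → negative
Point 2:
  φ: 77° + 20/60 + 15.43/3600 = 77 + 0.333333 + 0.004286 = 77.3376194
  S ⇒ negate
  Lon: 146 + 46/60 + 16/3600 = 146.7711111
  W ⇒ negate
Point 3:
  φ: 53.826′ = 0.897100°; total 16.8971000
  hemisphere S, so the sign is −
  Longitude: 71 + 15.95/60 = 71.2658333
  W ⇒ negate
Point 4:
  Latitude: 83 + 22.123/60 = 83.3687167
  N ⇒ keep positive
  λ: 31 + 12.253/60 = 31.2042167
  W ⇒ negate
Point 5:
  Lat: 35′ + 31.9″ = 35.53167′; 81 + 35.53167/60 = 81.5921944
  N ⇒ keep positive
  Longitude: 40′ + 32.9″ = 40.54833′; 103 + 40.54833/60 = 103.6758056
  W → negative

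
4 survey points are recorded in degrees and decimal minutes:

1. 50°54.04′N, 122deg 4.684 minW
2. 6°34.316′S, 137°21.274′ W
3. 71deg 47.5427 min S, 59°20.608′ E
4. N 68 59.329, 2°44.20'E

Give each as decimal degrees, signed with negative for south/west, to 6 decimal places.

Point 1:
  φ: 50 + 54.04/60 = 50.9006667
  N → positive
  Longitude: 4.684′ = 0.078067°; total 122.0780667
  hemisphere W, so the sign is −
Point 2:
  Latitude: 34.316′ = 0.571933°; total 6.5719333
  S → negative
  Longitude: 137 + 21.274/60 = 137.3545667
  W ⇒ negate
Point 3:
  Lat: 47.5427′ = 0.792378°; total 71.7923783
  S ⇒ negate
  Lon: 20.608′ = 0.343467°; total 59.3434667
  E ⇒ keep positive
Point 4:
  φ: 68 + 59.329/60 = 68.9888167
  N ⇒ keep positive
  λ: 2 + 44.2/60 = 2.7366667
  E ⇒ keep positive

1. 50.900667, -122.078067
2. -6.571933, -137.354567
3. -71.792378, 59.343467
4. 68.988817, 2.736667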